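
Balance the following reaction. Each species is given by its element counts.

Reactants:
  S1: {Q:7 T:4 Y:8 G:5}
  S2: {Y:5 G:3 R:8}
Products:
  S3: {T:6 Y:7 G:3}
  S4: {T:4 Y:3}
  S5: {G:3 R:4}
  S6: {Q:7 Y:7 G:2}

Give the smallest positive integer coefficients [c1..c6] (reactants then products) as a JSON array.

Coefficients: [5, 3, 2, 2, 6, 5]

Q: 5·7+3·0 = 35 | 2·0+2·0+6·0+5·7 = 35
T: 5·4+3·0 = 20 | 2·6+2·4+6·0+5·0 = 20
Y: 5·8+3·5 = 55 | 2·7+2·3+6·0+5·7 = 55
G: 5·5+3·3 = 34 | 2·3+2·0+6·3+5·2 = 34
R: 5·0+3·8 = 24 | 2·0+2·0+6·4+5·0 = 24
gcd(5,3,2,2,6,5) = 1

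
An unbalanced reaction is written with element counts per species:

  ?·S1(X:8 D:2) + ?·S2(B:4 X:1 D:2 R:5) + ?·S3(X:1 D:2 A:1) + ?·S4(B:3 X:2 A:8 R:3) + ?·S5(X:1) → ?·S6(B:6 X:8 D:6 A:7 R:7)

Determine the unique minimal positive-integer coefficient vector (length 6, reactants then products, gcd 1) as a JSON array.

Coefficients: [1, 3, 5, 2, 4, 3]

B: 1·0+3·4+5·0+2·3+4·0 = 18 | 3·6 = 18
X: 1·8+3·1+5·1+2·2+4·1 = 24 | 3·8 = 24
D: 1·2+3·2+5·2+2·0+4·0 = 18 | 3·6 = 18
A: 1·0+3·0+5·1+2·8+4·0 = 21 | 3·7 = 21
R: 1·0+3·5+5·0+2·3+4·0 = 21 | 3·7 = 21
gcd(1,3,5,2,4,3) = 1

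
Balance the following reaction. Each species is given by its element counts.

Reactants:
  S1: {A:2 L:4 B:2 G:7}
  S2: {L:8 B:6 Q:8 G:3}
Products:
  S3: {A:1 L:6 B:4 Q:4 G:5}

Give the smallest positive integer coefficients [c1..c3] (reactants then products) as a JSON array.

Coefficients: [1, 1, 2]

A: 1·2+1·0 = 2 | 2·1 = 2
L: 1·4+1·8 = 12 | 2·6 = 12
B: 1·2+1·6 = 8 | 2·4 = 8
Q: 1·0+1·8 = 8 | 2·4 = 8
G: 1·7+1·3 = 10 | 2·5 = 10
gcd(1,1,2) = 1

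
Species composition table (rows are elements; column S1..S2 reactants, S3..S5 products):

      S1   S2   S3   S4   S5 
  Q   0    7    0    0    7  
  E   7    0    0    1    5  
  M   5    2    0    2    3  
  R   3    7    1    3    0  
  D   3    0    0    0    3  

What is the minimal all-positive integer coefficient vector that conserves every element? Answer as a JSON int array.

Coefficients: [1, 1, 4, 2, 1]

Q: 1·0+1·7 = 7 | 4·0+2·0+1·7 = 7
E: 1·7+1·0 = 7 | 4·0+2·1+1·5 = 7
M: 1·5+1·2 = 7 | 4·0+2·2+1·3 = 7
R: 1·3+1·7 = 10 | 4·1+2·3+1·0 = 10
D: 1·3+1·0 = 3 | 4·0+2·0+1·3 = 3
gcd(1,1,4,2,1) = 1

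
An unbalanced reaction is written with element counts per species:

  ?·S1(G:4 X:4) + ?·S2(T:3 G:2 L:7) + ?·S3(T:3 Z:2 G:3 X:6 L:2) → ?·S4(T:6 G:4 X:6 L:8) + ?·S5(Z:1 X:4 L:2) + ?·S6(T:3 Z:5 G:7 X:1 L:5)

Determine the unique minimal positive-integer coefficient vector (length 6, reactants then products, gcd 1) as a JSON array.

T: 1·0+6·3+6·3 = 36 | 5·6+2·0+2·3 = 36
Z: 1·0+6·0+6·2 = 12 | 5·0+2·1+2·5 = 12
G: 1·4+6·2+6·3 = 34 | 5·4+2·0+2·7 = 34
X: 1·4+6·0+6·6 = 40 | 5·6+2·4+2·1 = 40
L: 1·0+6·7+6·2 = 54 | 5·8+2·2+2·5 = 54
gcd(1,6,6,5,2,2) = 1

Coefficients: [1, 6, 6, 5, 2, 2]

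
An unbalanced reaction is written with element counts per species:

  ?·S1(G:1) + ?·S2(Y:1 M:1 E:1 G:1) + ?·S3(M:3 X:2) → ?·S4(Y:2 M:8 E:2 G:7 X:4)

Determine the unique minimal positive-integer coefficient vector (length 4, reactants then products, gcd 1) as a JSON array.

Coefficients: [5, 2, 2, 1]

Y: 5·0+2·1+2·0 = 2 | 1·2 = 2
M: 5·0+2·1+2·3 = 8 | 1·8 = 8
E: 5·0+2·1+2·0 = 2 | 1·2 = 2
G: 5·1+2·1+2·0 = 7 | 1·7 = 7
X: 5·0+2·0+2·2 = 4 | 1·4 = 4
gcd(5,2,2,1) = 1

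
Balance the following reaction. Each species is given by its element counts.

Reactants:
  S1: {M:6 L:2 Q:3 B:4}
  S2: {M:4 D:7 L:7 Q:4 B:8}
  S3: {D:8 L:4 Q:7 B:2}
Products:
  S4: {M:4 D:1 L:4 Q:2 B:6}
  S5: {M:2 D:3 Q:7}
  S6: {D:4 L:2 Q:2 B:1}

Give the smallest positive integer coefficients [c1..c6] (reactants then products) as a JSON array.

Coefficients: [1, 2, 2, 3, 1, 6]

M: 1·6+2·4+2·0 = 14 | 3·4+1·2+6·0 = 14
D: 1·0+2·7+2·8 = 30 | 3·1+1·3+6·4 = 30
L: 1·2+2·7+2·4 = 24 | 3·4+1·0+6·2 = 24
Q: 1·3+2·4+2·7 = 25 | 3·2+1·7+6·2 = 25
B: 1·4+2·8+2·2 = 24 | 3·6+1·0+6·1 = 24
gcd(1,2,2,3,1,6) = 1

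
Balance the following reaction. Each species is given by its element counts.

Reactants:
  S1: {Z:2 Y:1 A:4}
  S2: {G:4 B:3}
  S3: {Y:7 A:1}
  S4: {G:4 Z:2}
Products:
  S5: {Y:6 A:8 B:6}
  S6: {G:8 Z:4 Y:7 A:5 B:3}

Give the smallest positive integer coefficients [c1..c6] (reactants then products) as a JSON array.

G: 6·0+6·4+4·0+2·4 = 32 | 1·0+4·8 = 32
Z: 6·2+6·0+4·0+2·2 = 16 | 1·0+4·4 = 16
Y: 6·1+6·0+4·7+2·0 = 34 | 1·6+4·7 = 34
A: 6·4+6·0+4·1+2·0 = 28 | 1·8+4·5 = 28
B: 6·0+6·3+4·0+2·0 = 18 | 1·6+4·3 = 18
gcd(6,6,4,2,1,4) = 1

Coefficients: [6, 6, 4, 2, 1, 4]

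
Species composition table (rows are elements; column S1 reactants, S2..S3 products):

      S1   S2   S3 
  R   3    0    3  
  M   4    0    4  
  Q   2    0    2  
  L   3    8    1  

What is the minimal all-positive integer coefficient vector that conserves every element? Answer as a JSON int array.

R: 4·3 = 12 | 1·0+4·3 = 12
M: 4·4 = 16 | 1·0+4·4 = 16
Q: 4·2 = 8 | 1·0+4·2 = 8
L: 4·3 = 12 | 1·8+4·1 = 12
gcd(4,1,4) = 1

Coefficients: [4, 1, 4]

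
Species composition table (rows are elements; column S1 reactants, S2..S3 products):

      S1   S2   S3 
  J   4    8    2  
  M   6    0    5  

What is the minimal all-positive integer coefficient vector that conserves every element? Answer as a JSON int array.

Coefficients: [5, 1, 6]

J: 5·4 = 20 | 1·8+6·2 = 20
M: 5·6 = 30 | 1·0+6·5 = 30
gcd(5,1,6) = 1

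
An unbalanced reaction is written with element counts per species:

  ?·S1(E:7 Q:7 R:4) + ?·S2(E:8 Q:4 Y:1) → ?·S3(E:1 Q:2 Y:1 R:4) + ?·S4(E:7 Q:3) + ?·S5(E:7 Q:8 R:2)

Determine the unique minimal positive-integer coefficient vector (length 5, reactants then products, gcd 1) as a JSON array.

Coefficients: [3, 2, 2, 3, 2]

E: 3·7+2·8 = 37 | 2·1+3·7+2·7 = 37
Q: 3·7+2·4 = 29 | 2·2+3·3+2·8 = 29
Y: 3·0+2·1 = 2 | 2·1+3·0+2·0 = 2
R: 3·4+2·0 = 12 | 2·4+3·0+2·2 = 12
gcd(3,2,2,3,2) = 1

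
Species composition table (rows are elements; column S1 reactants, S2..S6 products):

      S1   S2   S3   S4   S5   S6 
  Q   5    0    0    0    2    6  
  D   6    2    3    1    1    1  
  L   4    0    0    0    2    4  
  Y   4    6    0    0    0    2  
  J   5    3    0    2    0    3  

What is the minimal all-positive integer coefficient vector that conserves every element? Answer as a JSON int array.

Q: 6·5 = 30 | 3·0+5·0+6·0+6·2+3·6 = 30
D: 6·6 = 36 | 3·2+5·3+6·1+6·1+3·1 = 36
L: 6·4 = 24 | 3·0+5·0+6·0+6·2+3·4 = 24
Y: 6·4 = 24 | 3·6+5·0+6·0+6·0+3·2 = 24
J: 6·5 = 30 | 3·3+5·0+6·2+6·0+3·3 = 30
gcd(6,3,5,6,6,3) = 1

Coefficients: [6, 3, 5, 6, 6, 3]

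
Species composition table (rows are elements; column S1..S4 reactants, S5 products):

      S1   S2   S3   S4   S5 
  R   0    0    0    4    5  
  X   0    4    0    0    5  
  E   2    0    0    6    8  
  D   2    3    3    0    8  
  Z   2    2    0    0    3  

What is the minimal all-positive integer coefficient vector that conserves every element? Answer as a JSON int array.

R: 1·0+5·0+5·0+5·4 = 20 | 4·5 = 20
X: 1·0+5·4+5·0+5·0 = 20 | 4·5 = 20
E: 1·2+5·0+5·0+5·6 = 32 | 4·8 = 32
D: 1·2+5·3+5·3+5·0 = 32 | 4·8 = 32
Z: 1·2+5·2+5·0+5·0 = 12 | 4·3 = 12
gcd(1,5,5,5,4) = 1

Coefficients: [1, 5, 5, 5, 4]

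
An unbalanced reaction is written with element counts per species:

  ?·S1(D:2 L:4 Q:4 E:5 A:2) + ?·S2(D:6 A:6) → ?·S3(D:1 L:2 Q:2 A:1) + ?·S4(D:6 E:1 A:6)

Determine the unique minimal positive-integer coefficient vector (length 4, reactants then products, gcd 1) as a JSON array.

Coefficients: [1, 5, 2, 5]

D: 1·2+5·6 = 32 | 2·1+5·6 = 32
L: 1·4+5·0 = 4 | 2·2+5·0 = 4
Q: 1·4+5·0 = 4 | 2·2+5·0 = 4
E: 1·5+5·0 = 5 | 2·0+5·1 = 5
A: 1·2+5·6 = 32 | 2·1+5·6 = 32
gcd(1,5,2,5) = 1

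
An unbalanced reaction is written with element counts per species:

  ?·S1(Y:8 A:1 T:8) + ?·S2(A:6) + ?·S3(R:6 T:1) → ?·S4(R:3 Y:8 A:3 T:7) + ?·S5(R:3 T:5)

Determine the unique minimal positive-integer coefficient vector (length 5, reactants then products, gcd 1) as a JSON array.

Coefficients: [3, 1, 2, 3, 1]

R: 3·0+1·0+2·6 = 12 | 3·3+1·3 = 12
Y: 3·8+1·0+2·0 = 24 | 3·8+1·0 = 24
A: 3·1+1·6+2·0 = 9 | 3·3+1·0 = 9
T: 3·8+1·0+2·1 = 26 | 3·7+1·5 = 26
gcd(3,1,2,3,1) = 1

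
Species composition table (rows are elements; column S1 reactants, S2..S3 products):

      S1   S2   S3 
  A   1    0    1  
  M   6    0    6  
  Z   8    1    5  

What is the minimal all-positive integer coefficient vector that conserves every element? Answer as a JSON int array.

A: 1·1 = 1 | 3·0+1·1 = 1
M: 1·6 = 6 | 3·0+1·6 = 6
Z: 1·8 = 8 | 3·1+1·5 = 8
gcd(1,3,1) = 1

Coefficients: [1, 3, 1]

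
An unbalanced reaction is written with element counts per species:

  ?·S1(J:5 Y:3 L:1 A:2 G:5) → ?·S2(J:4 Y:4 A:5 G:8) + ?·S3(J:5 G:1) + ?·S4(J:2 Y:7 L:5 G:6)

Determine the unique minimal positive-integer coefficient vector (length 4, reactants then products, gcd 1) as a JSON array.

J: 5·5 = 25 | 2·4+3·5+1·2 = 25
Y: 5·3 = 15 | 2·4+3·0+1·7 = 15
L: 5·1 = 5 | 2·0+3·0+1·5 = 5
A: 5·2 = 10 | 2·5+3·0+1·0 = 10
G: 5·5 = 25 | 2·8+3·1+1·6 = 25
gcd(5,2,3,1) = 1

Coefficients: [5, 2, 3, 1]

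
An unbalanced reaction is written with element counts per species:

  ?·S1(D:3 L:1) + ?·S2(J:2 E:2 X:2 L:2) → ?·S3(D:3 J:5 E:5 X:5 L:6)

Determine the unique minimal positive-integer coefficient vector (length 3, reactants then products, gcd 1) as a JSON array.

D: 2·3+5·0 = 6 | 2·3 = 6
J: 2·0+5·2 = 10 | 2·5 = 10
E: 2·0+5·2 = 10 | 2·5 = 10
X: 2·0+5·2 = 10 | 2·5 = 10
L: 2·1+5·2 = 12 | 2·6 = 12
gcd(2,5,2) = 1

Coefficients: [2, 5, 2]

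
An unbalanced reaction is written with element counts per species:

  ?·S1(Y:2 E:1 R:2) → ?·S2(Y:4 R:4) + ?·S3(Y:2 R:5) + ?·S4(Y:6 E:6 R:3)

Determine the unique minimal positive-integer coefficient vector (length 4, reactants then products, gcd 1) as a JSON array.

Coefficients: [6, 1, 1, 1]

Y: 6·2 = 12 | 1·4+1·2+1·6 = 12
E: 6·1 = 6 | 1·0+1·0+1·6 = 6
R: 6·2 = 12 | 1·4+1·5+1·3 = 12
gcd(6,1,1,1) = 1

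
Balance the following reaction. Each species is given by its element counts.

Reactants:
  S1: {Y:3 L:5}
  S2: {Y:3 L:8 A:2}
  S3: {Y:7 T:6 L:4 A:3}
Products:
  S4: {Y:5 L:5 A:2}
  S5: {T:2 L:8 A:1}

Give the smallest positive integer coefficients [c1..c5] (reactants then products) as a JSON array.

Coefficients: [1, 5, 1, 5, 3]

Y: 1·3+5·3+1·7 = 25 | 5·5+3·0 = 25
T: 1·0+5·0+1·6 = 6 | 5·0+3·2 = 6
L: 1·5+5·8+1·4 = 49 | 5·5+3·8 = 49
A: 1·0+5·2+1·3 = 13 | 5·2+3·1 = 13
gcd(1,5,1,5,3) = 1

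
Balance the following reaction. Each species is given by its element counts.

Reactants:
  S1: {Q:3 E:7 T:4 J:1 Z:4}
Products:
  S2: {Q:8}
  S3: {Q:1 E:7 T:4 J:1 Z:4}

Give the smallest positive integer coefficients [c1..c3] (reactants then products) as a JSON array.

Q: 4·3 = 12 | 1·8+4·1 = 12
E: 4·7 = 28 | 1·0+4·7 = 28
T: 4·4 = 16 | 1·0+4·4 = 16
J: 4·1 = 4 | 1·0+4·1 = 4
Z: 4·4 = 16 | 1·0+4·4 = 16
gcd(4,1,4) = 1

Coefficients: [4, 1, 4]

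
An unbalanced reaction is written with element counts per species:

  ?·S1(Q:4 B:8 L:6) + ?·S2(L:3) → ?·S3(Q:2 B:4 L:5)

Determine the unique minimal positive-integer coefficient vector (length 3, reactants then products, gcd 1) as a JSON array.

Q: 3·4+4·0 = 12 | 6·2 = 12
B: 3·8+4·0 = 24 | 6·4 = 24
L: 3·6+4·3 = 30 | 6·5 = 30
gcd(3,4,6) = 1

Coefficients: [3, 4, 6]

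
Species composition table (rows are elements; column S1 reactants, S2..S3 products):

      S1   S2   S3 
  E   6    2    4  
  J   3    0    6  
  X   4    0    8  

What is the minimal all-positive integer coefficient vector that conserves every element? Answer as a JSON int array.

E: 2·6 = 12 | 4·2+1·4 = 12
J: 2·3 = 6 | 4·0+1·6 = 6
X: 2·4 = 8 | 4·0+1·8 = 8
gcd(2,4,1) = 1

Coefficients: [2, 4, 1]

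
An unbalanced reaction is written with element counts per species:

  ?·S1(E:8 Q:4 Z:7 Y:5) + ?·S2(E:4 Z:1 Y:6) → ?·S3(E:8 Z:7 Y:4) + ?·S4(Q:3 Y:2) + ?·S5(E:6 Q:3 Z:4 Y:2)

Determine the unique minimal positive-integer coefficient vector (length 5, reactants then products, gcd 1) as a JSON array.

Coefficients: [6, 1, 5, 6, 2]

E: 6·8+1·4 = 52 | 5·8+6·0+2·6 = 52
Q: 6·4+1·0 = 24 | 5·0+6·3+2·3 = 24
Z: 6·7+1·1 = 43 | 5·7+6·0+2·4 = 43
Y: 6·5+1·6 = 36 | 5·4+6·2+2·2 = 36
gcd(6,1,5,6,2) = 1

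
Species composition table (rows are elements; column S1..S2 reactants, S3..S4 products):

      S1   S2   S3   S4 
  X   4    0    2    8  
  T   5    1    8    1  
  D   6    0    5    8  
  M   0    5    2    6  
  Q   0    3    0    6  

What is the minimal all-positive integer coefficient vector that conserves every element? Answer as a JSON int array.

Coefficients: [3, 2, 2, 1]

X: 3·4+2·0 = 12 | 2·2+1·8 = 12
T: 3·5+2·1 = 17 | 2·8+1·1 = 17
D: 3·6+2·0 = 18 | 2·5+1·8 = 18
M: 3·0+2·5 = 10 | 2·2+1·6 = 10
Q: 3·0+2·3 = 6 | 2·0+1·6 = 6
gcd(3,2,2,1) = 1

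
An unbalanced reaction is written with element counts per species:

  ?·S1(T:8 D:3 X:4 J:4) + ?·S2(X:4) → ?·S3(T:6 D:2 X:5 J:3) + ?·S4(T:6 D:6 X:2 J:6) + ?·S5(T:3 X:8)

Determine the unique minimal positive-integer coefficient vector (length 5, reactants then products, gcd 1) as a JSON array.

Coefficients: [6, 6, 6, 1, 2]

T: 6·8+6·0 = 48 | 6·6+1·6+2·3 = 48
D: 6·3+6·0 = 18 | 6·2+1·6+2·0 = 18
X: 6·4+6·4 = 48 | 6·5+1·2+2·8 = 48
J: 6·4+6·0 = 24 | 6·3+1·6+2·0 = 24
gcd(6,6,6,1,2) = 1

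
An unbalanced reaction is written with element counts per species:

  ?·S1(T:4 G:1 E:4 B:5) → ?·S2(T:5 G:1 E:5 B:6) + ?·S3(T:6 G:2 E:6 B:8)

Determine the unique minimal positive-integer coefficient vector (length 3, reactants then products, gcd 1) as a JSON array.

T: 4·4 = 16 | 2·5+1·6 = 16
G: 4·1 = 4 | 2·1+1·2 = 4
E: 4·4 = 16 | 2·5+1·6 = 16
B: 4·5 = 20 | 2·6+1·8 = 20
gcd(4,2,1) = 1

Coefficients: [4, 2, 1]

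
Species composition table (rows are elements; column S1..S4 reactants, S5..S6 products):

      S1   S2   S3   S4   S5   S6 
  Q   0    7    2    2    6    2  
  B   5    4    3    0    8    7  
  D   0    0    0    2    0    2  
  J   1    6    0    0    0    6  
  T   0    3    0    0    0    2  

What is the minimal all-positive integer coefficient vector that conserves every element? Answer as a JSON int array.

Q: 6·0+2·7+5·2+3·2 = 30 | 4·6+3·2 = 30
B: 6·5+2·4+5·3+3·0 = 53 | 4·8+3·7 = 53
D: 6·0+2·0+5·0+3·2 = 6 | 4·0+3·2 = 6
J: 6·1+2·6+5·0+3·0 = 18 | 4·0+3·6 = 18
T: 6·0+2·3+5·0+3·0 = 6 | 4·0+3·2 = 6
gcd(6,2,5,3,4,3) = 1

Coefficients: [6, 2, 5, 3, 4, 3]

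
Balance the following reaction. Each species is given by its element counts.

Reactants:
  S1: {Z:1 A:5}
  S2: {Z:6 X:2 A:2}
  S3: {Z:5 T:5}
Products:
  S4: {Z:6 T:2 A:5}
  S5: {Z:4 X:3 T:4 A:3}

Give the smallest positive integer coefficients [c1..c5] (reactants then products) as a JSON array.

Coefficients: [6, 3, 4, 6, 2]

Z: 6·1+3·6+4·5 = 44 | 6·6+2·4 = 44
X: 6·0+3·2+4·0 = 6 | 6·0+2·3 = 6
T: 6·0+3·0+4·5 = 20 | 6·2+2·4 = 20
A: 6·5+3·2+4·0 = 36 | 6·5+2·3 = 36
gcd(6,3,4,6,2) = 1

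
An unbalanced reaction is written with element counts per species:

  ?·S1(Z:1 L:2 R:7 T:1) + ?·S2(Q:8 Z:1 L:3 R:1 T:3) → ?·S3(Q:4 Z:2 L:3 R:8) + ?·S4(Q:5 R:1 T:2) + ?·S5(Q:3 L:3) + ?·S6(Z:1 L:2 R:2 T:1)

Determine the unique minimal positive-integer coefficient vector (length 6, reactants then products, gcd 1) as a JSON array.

Coefficients: [3, 5, 1, 6, 2, 6]

Q: 3·0+5·8 = 40 | 1·4+6·5+2·3+6·0 = 40
Z: 3·1+5·1 = 8 | 1·2+6·0+2·0+6·1 = 8
L: 3·2+5·3 = 21 | 1·3+6·0+2·3+6·2 = 21
R: 3·7+5·1 = 26 | 1·8+6·1+2·0+6·2 = 26
T: 3·1+5·3 = 18 | 1·0+6·2+2·0+6·1 = 18
gcd(3,5,1,6,2,6) = 1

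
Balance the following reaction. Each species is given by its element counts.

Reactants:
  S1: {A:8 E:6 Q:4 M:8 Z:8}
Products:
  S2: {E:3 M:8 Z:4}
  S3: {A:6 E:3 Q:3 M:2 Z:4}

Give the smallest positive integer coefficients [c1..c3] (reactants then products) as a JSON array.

Coefficients: [3, 2, 4]

A: 3·8 = 24 | 2·0+4·6 = 24
E: 3·6 = 18 | 2·3+4·3 = 18
Q: 3·4 = 12 | 2·0+4·3 = 12
M: 3·8 = 24 | 2·8+4·2 = 24
Z: 3·8 = 24 | 2·4+4·4 = 24
gcd(3,2,4) = 1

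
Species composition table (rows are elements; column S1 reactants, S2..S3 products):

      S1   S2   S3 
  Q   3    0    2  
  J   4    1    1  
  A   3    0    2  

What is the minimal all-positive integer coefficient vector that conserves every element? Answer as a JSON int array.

Q: 2·3 = 6 | 5·0+3·2 = 6
J: 2·4 = 8 | 5·1+3·1 = 8
A: 2·3 = 6 | 5·0+3·2 = 6
gcd(2,5,3) = 1

Coefficients: [2, 5, 3]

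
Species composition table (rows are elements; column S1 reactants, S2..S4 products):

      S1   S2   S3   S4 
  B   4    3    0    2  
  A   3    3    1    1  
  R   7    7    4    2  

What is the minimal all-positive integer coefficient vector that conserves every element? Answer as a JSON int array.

B: 4·4 = 16 | 2·3+1·0+5·2 = 16
A: 4·3 = 12 | 2·3+1·1+5·1 = 12
R: 4·7 = 28 | 2·7+1·4+5·2 = 28
gcd(4,2,1,5) = 1

Coefficients: [4, 2, 1, 5]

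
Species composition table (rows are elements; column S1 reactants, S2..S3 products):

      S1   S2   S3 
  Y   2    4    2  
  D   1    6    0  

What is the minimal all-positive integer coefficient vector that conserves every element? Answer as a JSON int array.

Coefficients: [6, 1, 4]

Y: 6·2 = 12 | 1·4+4·2 = 12
D: 6·1 = 6 | 1·6+4·0 = 6
gcd(6,1,4) = 1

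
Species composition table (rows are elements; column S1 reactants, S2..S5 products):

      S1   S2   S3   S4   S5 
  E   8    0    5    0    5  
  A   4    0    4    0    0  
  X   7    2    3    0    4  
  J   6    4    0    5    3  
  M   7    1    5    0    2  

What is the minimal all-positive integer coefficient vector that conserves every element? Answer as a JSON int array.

E: 5·8 = 40 | 4·0+5·5+1·0+3·5 = 40
A: 5·4 = 20 | 4·0+5·4+1·0+3·0 = 20
X: 5·7 = 35 | 4·2+5·3+1·0+3·4 = 35
J: 5·6 = 30 | 4·4+5·0+1·5+3·3 = 30
M: 5·7 = 35 | 4·1+5·5+1·0+3·2 = 35
gcd(5,4,5,1,3) = 1

Coefficients: [5, 4, 5, 1, 3]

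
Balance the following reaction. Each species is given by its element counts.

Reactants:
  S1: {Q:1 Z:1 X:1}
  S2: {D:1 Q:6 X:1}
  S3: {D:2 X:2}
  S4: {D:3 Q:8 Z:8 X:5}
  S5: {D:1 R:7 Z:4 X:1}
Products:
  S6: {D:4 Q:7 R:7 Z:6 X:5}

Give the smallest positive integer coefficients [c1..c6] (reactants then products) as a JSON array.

D: 4·0+5·1+5·2+1·3+6·1 = 24 | 6·4 = 24
Q: 4·1+5·6+5·0+1·8+6·0 = 42 | 6·7 = 42
R: 4·0+5·0+5·0+1·0+6·7 = 42 | 6·7 = 42
Z: 4·1+5·0+5·0+1·8+6·4 = 36 | 6·6 = 36
X: 4·1+5·1+5·2+1·5+6·1 = 30 | 6·5 = 30
gcd(4,5,5,1,6,6) = 1

Coefficients: [4, 5, 5, 1, 6, 6]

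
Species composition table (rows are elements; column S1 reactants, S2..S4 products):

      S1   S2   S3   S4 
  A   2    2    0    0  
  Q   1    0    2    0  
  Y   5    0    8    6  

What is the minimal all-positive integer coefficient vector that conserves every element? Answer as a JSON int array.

Coefficients: [6, 6, 3, 1]

A: 6·2 = 12 | 6·2+3·0+1·0 = 12
Q: 6·1 = 6 | 6·0+3·2+1·0 = 6
Y: 6·5 = 30 | 6·0+3·8+1·6 = 30
gcd(6,6,3,1) = 1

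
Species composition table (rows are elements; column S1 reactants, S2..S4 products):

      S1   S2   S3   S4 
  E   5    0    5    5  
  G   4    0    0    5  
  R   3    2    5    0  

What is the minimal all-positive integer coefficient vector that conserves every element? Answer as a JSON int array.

E: 5·5 = 25 | 5·0+1·5+4·5 = 25
G: 5·4 = 20 | 5·0+1·0+4·5 = 20
R: 5·3 = 15 | 5·2+1·5+4·0 = 15
gcd(5,5,1,4) = 1

Coefficients: [5, 5, 1, 4]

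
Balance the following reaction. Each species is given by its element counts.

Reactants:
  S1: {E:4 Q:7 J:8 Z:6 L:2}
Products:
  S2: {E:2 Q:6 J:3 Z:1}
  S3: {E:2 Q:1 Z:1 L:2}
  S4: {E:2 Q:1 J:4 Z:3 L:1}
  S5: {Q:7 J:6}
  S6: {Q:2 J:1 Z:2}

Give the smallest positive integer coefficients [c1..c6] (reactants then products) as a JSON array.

E: 5·4 = 20 | 2·2+2·2+6·2+1·0+4·0 = 20
Q: 5·7 = 35 | 2·6+2·1+6·1+1·7+4·2 = 35
J: 5·8 = 40 | 2·3+2·0+6·4+1·6+4·1 = 40
Z: 5·6 = 30 | 2·1+2·1+6·3+1·0+4·2 = 30
L: 5·2 = 10 | 2·0+2·2+6·1+1·0+4·0 = 10
gcd(5,2,2,6,1,4) = 1

Coefficients: [5, 2, 2, 6, 1, 4]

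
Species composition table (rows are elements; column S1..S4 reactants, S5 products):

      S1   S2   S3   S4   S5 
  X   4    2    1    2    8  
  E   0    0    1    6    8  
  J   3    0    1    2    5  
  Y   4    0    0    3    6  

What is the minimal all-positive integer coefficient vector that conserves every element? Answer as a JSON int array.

X: 3·4+6·2+4·1+6·2 = 40 | 5·8 = 40
E: 3·0+6·0+4·1+6·6 = 40 | 5·8 = 40
J: 3·3+6·0+4·1+6·2 = 25 | 5·5 = 25
Y: 3·4+6·0+4·0+6·3 = 30 | 5·6 = 30
gcd(3,6,4,6,5) = 1

Coefficients: [3, 6, 4, 6, 5]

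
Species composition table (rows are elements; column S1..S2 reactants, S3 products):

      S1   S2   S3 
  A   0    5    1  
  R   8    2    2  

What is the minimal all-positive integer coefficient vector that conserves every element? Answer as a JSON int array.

Coefficients: [1, 1, 5]

A: 1·0+1·5 = 5 | 5·1 = 5
R: 1·8+1·2 = 10 | 5·2 = 10
gcd(1,1,5) = 1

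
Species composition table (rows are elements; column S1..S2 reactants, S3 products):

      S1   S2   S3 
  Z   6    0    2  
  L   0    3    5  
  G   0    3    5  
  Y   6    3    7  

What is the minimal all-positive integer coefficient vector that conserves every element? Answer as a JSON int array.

Coefficients: [1, 5, 3]

Z: 1·6+5·0 = 6 | 3·2 = 6
L: 1·0+5·3 = 15 | 3·5 = 15
G: 1·0+5·3 = 15 | 3·5 = 15
Y: 1·6+5·3 = 21 | 3·7 = 21
gcd(1,5,3) = 1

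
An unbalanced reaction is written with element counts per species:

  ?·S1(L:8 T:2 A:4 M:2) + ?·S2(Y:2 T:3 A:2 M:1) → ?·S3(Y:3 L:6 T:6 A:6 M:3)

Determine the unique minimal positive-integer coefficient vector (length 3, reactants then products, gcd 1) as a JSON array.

Y: 3·0+6·2 = 12 | 4·3 = 12
L: 3·8+6·0 = 24 | 4·6 = 24
T: 3·2+6·3 = 24 | 4·6 = 24
A: 3·4+6·2 = 24 | 4·6 = 24
M: 3·2+6·1 = 12 | 4·3 = 12
gcd(3,6,4) = 1

Coefficients: [3, 6, 4]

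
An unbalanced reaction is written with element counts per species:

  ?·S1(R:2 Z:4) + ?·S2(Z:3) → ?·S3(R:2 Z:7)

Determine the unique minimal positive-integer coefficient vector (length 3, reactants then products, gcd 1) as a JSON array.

Coefficients: [1, 1, 1]

R: 1·2+1·0 = 2 | 1·2 = 2
Z: 1·4+1·3 = 7 | 1·7 = 7
gcd(1,1,1) = 1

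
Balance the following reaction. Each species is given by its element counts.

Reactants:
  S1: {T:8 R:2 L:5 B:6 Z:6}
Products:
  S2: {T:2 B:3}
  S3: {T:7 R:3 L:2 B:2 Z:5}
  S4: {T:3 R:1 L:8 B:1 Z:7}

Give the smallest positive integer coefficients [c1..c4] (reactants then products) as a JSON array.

Coefficients: [2, 3, 1, 1]

T: 2·8 = 16 | 3·2+1·7+1·3 = 16
R: 2·2 = 4 | 3·0+1·3+1·1 = 4
L: 2·5 = 10 | 3·0+1·2+1·8 = 10
B: 2·6 = 12 | 3·3+1·2+1·1 = 12
Z: 2·6 = 12 | 3·0+1·5+1·7 = 12
gcd(2,3,1,1) = 1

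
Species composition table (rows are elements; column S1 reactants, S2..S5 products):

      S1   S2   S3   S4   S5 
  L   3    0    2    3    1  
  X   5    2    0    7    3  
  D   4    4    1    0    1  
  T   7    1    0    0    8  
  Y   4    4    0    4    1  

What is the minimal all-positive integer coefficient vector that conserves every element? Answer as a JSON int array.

L: 5·3 = 15 | 3·0+4·2+1·3+4·1 = 15
X: 5·5 = 25 | 3·2+4·0+1·7+4·3 = 25
D: 5·4 = 20 | 3·4+4·1+1·0+4·1 = 20
T: 5·7 = 35 | 3·1+4·0+1·0+4·8 = 35
Y: 5·4 = 20 | 3·4+4·0+1·4+4·1 = 20
gcd(5,3,4,1,4) = 1

Coefficients: [5, 3, 4, 1, 4]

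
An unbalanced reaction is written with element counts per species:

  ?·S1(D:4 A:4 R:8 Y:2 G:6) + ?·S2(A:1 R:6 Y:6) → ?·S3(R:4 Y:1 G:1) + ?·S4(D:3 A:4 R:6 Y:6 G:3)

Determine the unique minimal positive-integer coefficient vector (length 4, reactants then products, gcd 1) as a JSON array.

Coefficients: [3, 4, 6, 4]

D: 3·4+4·0 = 12 | 6·0+4·3 = 12
A: 3·4+4·1 = 16 | 6·0+4·4 = 16
R: 3·8+4·6 = 48 | 6·4+4·6 = 48
Y: 3·2+4·6 = 30 | 6·1+4·6 = 30
G: 3·6+4·0 = 18 | 6·1+4·3 = 18
gcd(3,4,6,4) = 1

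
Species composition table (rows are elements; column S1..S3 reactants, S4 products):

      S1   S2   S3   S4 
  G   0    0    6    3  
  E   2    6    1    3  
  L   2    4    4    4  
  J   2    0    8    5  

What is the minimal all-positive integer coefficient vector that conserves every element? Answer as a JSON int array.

G: 2·0+1·0+2·6 = 12 | 4·3 = 12
E: 2·2+1·6+2·1 = 12 | 4·3 = 12
L: 2·2+1·4+2·4 = 16 | 4·4 = 16
J: 2·2+1·0+2·8 = 20 | 4·5 = 20
gcd(2,1,2,4) = 1

Coefficients: [2, 1, 2, 4]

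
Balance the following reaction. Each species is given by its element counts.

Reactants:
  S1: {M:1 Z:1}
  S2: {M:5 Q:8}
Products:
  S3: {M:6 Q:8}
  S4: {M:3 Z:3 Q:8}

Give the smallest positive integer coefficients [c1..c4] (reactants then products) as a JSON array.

M: 3·1+6·5 = 33 | 5·6+1·3 = 33
Z: 3·1+6·0 = 3 | 5·0+1·3 = 3
Q: 3·0+6·8 = 48 | 5·8+1·8 = 48
gcd(3,6,5,1) = 1

Coefficients: [3, 6, 5, 1]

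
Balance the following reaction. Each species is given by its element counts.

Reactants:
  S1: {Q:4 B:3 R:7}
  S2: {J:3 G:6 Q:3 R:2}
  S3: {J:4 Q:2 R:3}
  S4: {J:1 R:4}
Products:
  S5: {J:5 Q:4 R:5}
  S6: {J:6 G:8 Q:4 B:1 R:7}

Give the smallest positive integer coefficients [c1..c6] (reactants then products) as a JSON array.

J: 1·0+4·3+6·4+2·1 = 38 | 4·5+3·6 = 38
G: 1·0+4·6+6·0+2·0 = 24 | 4·0+3·8 = 24
Q: 1·4+4·3+6·2+2·0 = 28 | 4·4+3·4 = 28
B: 1·3+4·0+6·0+2·0 = 3 | 4·0+3·1 = 3
R: 1·7+4·2+6·3+2·4 = 41 | 4·5+3·7 = 41
gcd(1,4,6,2,4,3) = 1

Coefficients: [1, 4, 6, 2, 4, 3]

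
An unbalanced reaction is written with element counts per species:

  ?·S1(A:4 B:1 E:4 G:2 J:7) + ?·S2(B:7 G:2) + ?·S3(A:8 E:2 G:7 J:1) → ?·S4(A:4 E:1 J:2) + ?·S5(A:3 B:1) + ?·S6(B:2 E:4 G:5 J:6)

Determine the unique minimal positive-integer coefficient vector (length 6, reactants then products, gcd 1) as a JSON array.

Coefficients: [3, 1, 1, 2, 4, 3]

A: 3·4+1·0+1·8 = 20 | 2·4+4·3+3·0 = 20
B: 3·1+1·7+1·0 = 10 | 2·0+4·1+3·2 = 10
E: 3·4+1·0+1·2 = 14 | 2·1+4·0+3·4 = 14
G: 3·2+1·2+1·7 = 15 | 2·0+4·0+3·5 = 15
J: 3·7+1·0+1·1 = 22 | 2·2+4·0+3·6 = 22
gcd(3,1,1,2,4,3) = 1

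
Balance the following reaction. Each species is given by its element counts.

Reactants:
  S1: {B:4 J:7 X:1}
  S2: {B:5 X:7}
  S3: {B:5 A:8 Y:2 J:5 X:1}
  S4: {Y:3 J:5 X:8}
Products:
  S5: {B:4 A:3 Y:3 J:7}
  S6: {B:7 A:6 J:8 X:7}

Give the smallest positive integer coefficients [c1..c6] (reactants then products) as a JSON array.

Coefficients: [6, 1, 6, 2, 6, 5]

B: 6·4+1·5+6·5+2·0 = 59 | 6·4+5·7 = 59
A: 6·0+1·0+6·8+2·0 = 48 | 6·3+5·6 = 48
Y: 6·0+1·0+6·2+2·3 = 18 | 6·3+5·0 = 18
J: 6·7+1·0+6·5+2·5 = 82 | 6·7+5·8 = 82
X: 6·1+1·7+6·1+2·8 = 35 | 6·0+5·7 = 35
gcd(6,1,6,2,6,5) = 1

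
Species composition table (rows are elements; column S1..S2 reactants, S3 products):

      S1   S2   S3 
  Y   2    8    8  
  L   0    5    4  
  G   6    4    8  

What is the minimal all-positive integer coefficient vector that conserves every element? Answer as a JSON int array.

Y: 4·2+4·8 = 40 | 5·8 = 40
L: 4·0+4·5 = 20 | 5·4 = 20
G: 4·6+4·4 = 40 | 5·8 = 40
gcd(4,4,5) = 1

Coefficients: [4, 4, 5]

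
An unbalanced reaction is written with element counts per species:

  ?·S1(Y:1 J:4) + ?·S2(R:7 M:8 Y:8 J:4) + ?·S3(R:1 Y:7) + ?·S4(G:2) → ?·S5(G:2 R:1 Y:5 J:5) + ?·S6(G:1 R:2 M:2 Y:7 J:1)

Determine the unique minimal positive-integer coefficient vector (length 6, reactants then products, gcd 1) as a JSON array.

G: 5·0+1·0+5·0+6·2 = 12 | 4·2+4·1 = 12
R: 5·0+1·7+5·1+6·0 = 12 | 4·1+4·2 = 12
M: 5·0+1·8+5·0+6·0 = 8 | 4·0+4·2 = 8
Y: 5·1+1·8+5·7+6·0 = 48 | 4·5+4·7 = 48
J: 5·4+1·4+5·0+6·0 = 24 | 4·5+4·1 = 24
gcd(5,1,5,6,4,4) = 1

Coefficients: [5, 1, 5, 6, 4, 4]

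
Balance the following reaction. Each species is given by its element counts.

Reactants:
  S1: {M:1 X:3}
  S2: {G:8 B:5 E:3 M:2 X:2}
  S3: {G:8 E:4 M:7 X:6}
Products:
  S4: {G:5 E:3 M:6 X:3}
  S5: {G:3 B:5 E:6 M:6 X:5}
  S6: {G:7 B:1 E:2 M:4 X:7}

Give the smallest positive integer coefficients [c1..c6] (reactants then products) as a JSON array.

G: 6·0+2·8+4·8 = 48 | 2·5+1·3+5·7 = 48
B: 6·0+2·5+4·0 = 10 | 2·0+1·5+5·1 = 10
E: 6·0+2·3+4·4 = 22 | 2·3+1·6+5·2 = 22
M: 6·1+2·2+4·7 = 38 | 2·6+1·6+5·4 = 38
X: 6·3+2·2+4·6 = 46 | 2·3+1·5+5·7 = 46
gcd(6,2,4,2,1,5) = 1

Coefficients: [6, 2, 4, 2, 1, 5]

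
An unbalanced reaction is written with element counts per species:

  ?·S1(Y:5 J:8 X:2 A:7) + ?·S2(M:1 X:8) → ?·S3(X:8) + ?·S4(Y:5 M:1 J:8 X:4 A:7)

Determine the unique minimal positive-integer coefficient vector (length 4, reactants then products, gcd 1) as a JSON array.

Y: 4·5+4·0 = 20 | 3·0+4·5 = 20
M: 4·0+4·1 = 4 | 3·0+4·1 = 4
J: 4·8+4·0 = 32 | 3·0+4·8 = 32
X: 4·2+4·8 = 40 | 3·8+4·4 = 40
A: 4·7+4·0 = 28 | 3·0+4·7 = 28
gcd(4,4,3,4) = 1

Coefficients: [4, 4, 3, 4]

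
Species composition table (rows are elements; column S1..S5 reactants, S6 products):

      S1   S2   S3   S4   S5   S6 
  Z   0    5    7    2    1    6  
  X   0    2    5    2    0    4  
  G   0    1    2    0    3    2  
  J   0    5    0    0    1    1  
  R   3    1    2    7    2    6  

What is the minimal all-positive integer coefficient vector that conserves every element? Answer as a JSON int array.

Z: 6·0+1·5+4·7+1·2+1·1 = 36 | 6·6 = 36
X: 6·0+1·2+4·5+1·2+1·0 = 24 | 6·4 = 24
G: 6·0+1·1+4·2+1·0+1·3 = 12 | 6·2 = 12
J: 6·0+1·5+4·0+1·0+1·1 = 6 | 6·1 = 6
R: 6·3+1·1+4·2+1·7+1·2 = 36 | 6·6 = 36
gcd(6,1,4,1,1,6) = 1

Coefficients: [6, 1, 4, 1, 1, 6]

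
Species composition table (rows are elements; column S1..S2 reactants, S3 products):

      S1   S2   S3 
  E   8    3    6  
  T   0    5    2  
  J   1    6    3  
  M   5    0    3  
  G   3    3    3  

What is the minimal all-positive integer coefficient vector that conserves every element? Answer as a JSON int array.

Coefficients: [3, 2, 5]

E: 3·8+2·3 = 30 | 5·6 = 30
T: 3·0+2·5 = 10 | 5·2 = 10
J: 3·1+2·6 = 15 | 5·3 = 15
M: 3·5+2·0 = 15 | 5·3 = 15
G: 3·3+2·3 = 15 | 5·3 = 15
gcd(3,2,5) = 1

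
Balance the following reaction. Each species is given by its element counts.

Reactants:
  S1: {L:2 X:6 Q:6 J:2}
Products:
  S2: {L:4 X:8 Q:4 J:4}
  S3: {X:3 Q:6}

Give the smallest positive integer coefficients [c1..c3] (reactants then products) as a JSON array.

L: 6·2 = 12 | 3·4+4·0 = 12
X: 6·6 = 36 | 3·8+4·3 = 36
Q: 6·6 = 36 | 3·4+4·6 = 36
J: 6·2 = 12 | 3·4+4·0 = 12
gcd(6,3,4) = 1

Coefficients: [6, 3, 4]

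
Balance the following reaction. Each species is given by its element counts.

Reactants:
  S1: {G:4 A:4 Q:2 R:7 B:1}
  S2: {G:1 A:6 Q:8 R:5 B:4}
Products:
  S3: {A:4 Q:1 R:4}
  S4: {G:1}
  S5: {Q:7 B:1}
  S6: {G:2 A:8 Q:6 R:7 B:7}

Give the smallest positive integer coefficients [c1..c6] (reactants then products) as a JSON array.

G: 1·4+6·1 = 10 | 4·0+4·1+4·0+3·2 = 10
A: 1·4+6·6 = 40 | 4·4+4·0+4·0+3·8 = 40
Q: 1·2+6·8 = 50 | 4·1+4·0+4·7+3·6 = 50
R: 1·7+6·5 = 37 | 4·4+4·0+4·0+3·7 = 37
B: 1·1+6·4 = 25 | 4·0+4·0+4·1+3·7 = 25
gcd(1,6,4,4,4,3) = 1

Coefficients: [1, 6, 4, 4, 4, 3]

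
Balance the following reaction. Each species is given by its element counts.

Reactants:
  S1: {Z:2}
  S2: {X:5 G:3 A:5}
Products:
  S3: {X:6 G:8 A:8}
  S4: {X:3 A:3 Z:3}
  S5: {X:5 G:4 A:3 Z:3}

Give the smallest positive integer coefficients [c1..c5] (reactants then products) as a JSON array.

Coefficients: [6, 4, 1, 3, 1]

X: 6·0+4·5 = 20 | 1·6+3·3+1·5 = 20
G: 6·0+4·3 = 12 | 1·8+3·0+1·4 = 12
A: 6·0+4·5 = 20 | 1·8+3·3+1·3 = 20
Z: 6·2+4·0 = 12 | 1·0+3·3+1·3 = 12
gcd(6,4,1,3,1) = 1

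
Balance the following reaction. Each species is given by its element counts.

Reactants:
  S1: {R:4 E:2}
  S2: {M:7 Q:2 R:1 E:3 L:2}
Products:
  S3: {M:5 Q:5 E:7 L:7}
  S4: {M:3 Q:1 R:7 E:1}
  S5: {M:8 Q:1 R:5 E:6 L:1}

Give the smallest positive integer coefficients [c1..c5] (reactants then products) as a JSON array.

Coefficients: [6, 5, 1, 2, 3]

M: 6·0+5·7 = 35 | 1·5+2·3+3·8 = 35
Q: 6·0+5·2 = 10 | 1·5+2·1+3·1 = 10
R: 6·4+5·1 = 29 | 1·0+2·7+3·5 = 29
E: 6·2+5·3 = 27 | 1·7+2·1+3·6 = 27
L: 6·0+5·2 = 10 | 1·7+2·0+3·1 = 10
gcd(6,5,1,2,3) = 1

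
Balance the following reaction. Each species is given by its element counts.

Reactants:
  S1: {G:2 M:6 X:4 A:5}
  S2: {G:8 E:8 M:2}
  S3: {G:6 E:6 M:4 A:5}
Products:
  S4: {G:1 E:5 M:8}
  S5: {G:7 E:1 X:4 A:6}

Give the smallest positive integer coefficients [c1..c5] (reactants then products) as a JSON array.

Coefficients: [5, 3, 1, 5, 5]

G: 5·2+3·8+1·6 = 40 | 5·1+5·7 = 40
E: 5·0+3·8+1·6 = 30 | 5·5+5·1 = 30
M: 5·6+3·2+1·4 = 40 | 5·8+5·0 = 40
X: 5·4+3·0+1·0 = 20 | 5·0+5·4 = 20
A: 5·5+3·0+1·5 = 30 | 5·0+5·6 = 30
gcd(5,3,1,5,5) = 1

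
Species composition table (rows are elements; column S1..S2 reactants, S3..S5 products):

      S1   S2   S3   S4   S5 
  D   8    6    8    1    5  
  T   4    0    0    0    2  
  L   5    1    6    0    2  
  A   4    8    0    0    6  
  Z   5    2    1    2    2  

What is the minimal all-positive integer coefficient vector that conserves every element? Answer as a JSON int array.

Coefficients: [3, 3, 1, 4, 6]

D: 3·8+3·6 = 42 | 1·8+4·1+6·5 = 42
T: 3·4+3·0 = 12 | 1·0+4·0+6·2 = 12
L: 3·5+3·1 = 18 | 1·6+4·0+6·2 = 18
A: 3·4+3·8 = 36 | 1·0+4·0+6·6 = 36
Z: 3·5+3·2 = 21 | 1·1+4·2+6·2 = 21
gcd(3,3,1,4,6) = 1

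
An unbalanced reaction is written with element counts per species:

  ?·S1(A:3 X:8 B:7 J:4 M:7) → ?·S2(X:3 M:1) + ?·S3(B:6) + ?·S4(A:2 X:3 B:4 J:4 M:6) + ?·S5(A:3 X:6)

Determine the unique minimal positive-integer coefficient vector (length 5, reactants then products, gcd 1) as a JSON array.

Coefficients: [6, 6, 3, 6, 2]

A: 6·3 = 18 | 6·0+3·0+6·2+2·3 = 18
X: 6·8 = 48 | 6·3+3·0+6·3+2·6 = 48
B: 6·7 = 42 | 6·0+3·6+6·4+2·0 = 42
J: 6·4 = 24 | 6·0+3·0+6·4+2·0 = 24
M: 6·7 = 42 | 6·1+3·0+6·6+2·0 = 42
gcd(6,6,3,6,2) = 1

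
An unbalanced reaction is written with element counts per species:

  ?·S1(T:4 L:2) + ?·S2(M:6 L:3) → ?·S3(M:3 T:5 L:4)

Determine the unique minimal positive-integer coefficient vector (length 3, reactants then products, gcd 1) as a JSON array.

M: 5·0+2·6 = 12 | 4·3 = 12
T: 5·4+2·0 = 20 | 4·5 = 20
L: 5·2+2·3 = 16 | 4·4 = 16
gcd(5,2,4) = 1

Coefficients: [5, 2, 4]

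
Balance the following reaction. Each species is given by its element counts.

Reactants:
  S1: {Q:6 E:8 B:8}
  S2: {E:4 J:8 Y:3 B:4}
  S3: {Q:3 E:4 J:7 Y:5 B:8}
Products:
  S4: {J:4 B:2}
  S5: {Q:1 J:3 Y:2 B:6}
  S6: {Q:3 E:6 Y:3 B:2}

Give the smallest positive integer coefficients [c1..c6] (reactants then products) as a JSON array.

Q: 1·6+1·0+3·3 = 15 | 5·0+3·1+4·3 = 15
E: 1·8+1·4+3·4 = 24 | 5·0+3·0+4·6 = 24
J: 1·0+1·8+3·7 = 29 | 5·4+3·3+4·0 = 29
Y: 1·0+1·3+3·5 = 18 | 5·0+3·2+4·3 = 18
B: 1·8+1·4+3·8 = 36 | 5·2+3·6+4·2 = 36
gcd(1,1,3,5,3,4) = 1

Coefficients: [1, 1, 3, 5, 3, 4]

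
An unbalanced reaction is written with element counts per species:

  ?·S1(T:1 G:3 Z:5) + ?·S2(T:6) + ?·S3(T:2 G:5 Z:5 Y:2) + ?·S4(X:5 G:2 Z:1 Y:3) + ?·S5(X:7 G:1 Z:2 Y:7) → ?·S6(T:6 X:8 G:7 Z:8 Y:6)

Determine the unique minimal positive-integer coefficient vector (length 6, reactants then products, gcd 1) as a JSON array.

Coefficients: [4, 3, 1, 5, 1, 4]

T: 4·1+3·6+1·2+5·0+1·0 = 24 | 4·6 = 24
X: 4·0+3·0+1·0+5·5+1·7 = 32 | 4·8 = 32
G: 4·3+3·0+1·5+5·2+1·1 = 28 | 4·7 = 28
Z: 4·5+3·0+1·5+5·1+1·2 = 32 | 4·8 = 32
Y: 4·0+3·0+1·2+5·3+1·7 = 24 | 4·6 = 24
gcd(4,3,1,5,1,4) = 1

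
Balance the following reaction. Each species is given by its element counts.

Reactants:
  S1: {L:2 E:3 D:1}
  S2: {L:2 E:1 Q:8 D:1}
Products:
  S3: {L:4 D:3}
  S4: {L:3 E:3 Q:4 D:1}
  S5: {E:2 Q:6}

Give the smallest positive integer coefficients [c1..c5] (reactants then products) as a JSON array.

Coefficients: [5, 5, 2, 4, 4]

L: 5·2+5·2 = 20 | 2·4+4·3+4·0 = 20
E: 5·3+5·1 = 20 | 2·0+4·3+4·2 = 20
Q: 5·0+5·8 = 40 | 2·0+4·4+4·6 = 40
D: 5·1+5·1 = 10 | 2·3+4·1+4·0 = 10
gcd(5,5,2,4,4) = 1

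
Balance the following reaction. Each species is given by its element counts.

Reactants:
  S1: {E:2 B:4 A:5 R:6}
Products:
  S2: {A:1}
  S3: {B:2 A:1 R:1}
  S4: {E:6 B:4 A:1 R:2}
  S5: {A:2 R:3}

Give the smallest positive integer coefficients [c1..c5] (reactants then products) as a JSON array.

E: 3·2 = 6 | 2·0+4·0+1·6+4·0 = 6
B: 3·4 = 12 | 2·0+4·2+1·4+4·0 = 12
A: 3·5 = 15 | 2·1+4·1+1·1+4·2 = 15
R: 3·6 = 18 | 2·0+4·1+1·2+4·3 = 18
gcd(3,2,4,1,4) = 1

Coefficients: [3, 2, 4, 1, 4]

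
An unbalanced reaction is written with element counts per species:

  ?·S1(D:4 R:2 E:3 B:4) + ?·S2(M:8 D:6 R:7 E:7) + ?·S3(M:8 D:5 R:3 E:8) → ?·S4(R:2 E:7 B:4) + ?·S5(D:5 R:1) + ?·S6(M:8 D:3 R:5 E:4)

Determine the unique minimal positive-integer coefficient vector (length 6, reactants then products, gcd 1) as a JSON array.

M: 4·0+4·8+1·8 = 40 | 4·0+6·0+5·8 = 40
D: 4·4+4·6+1·5 = 45 | 4·0+6·5+5·3 = 45
R: 4·2+4·7+1·3 = 39 | 4·2+6·1+5·5 = 39
E: 4·3+4·7+1·8 = 48 | 4·7+6·0+5·4 = 48
B: 4·4+4·0+1·0 = 16 | 4·4+6·0+5·0 = 16
gcd(4,4,1,4,6,5) = 1

Coefficients: [4, 4, 1, 4, 6, 5]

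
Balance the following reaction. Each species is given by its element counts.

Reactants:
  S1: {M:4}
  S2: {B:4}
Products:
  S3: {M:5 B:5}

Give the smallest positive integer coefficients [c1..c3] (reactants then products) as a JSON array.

Coefficients: [5, 5, 4]

M: 5·4+5·0 = 20 | 4·5 = 20
B: 5·0+5·4 = 20 | 4·5 = 20
gcd(5,5,4) = 1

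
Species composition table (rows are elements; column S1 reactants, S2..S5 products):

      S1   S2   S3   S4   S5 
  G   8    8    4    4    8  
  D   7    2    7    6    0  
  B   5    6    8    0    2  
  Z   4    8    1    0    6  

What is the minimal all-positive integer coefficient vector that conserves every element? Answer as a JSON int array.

G: 6·8 = 48 | 2·8+2·4+4·4+1·8 = 48
D: 6·7 = 42 | 2·2+2·7+4·6+1·0 = 42
B: 6·5 = 30 | 2·6+2·8+4·0+1·2 = 30
Z: 6·4 = 24 | 2·8+2·1+4·0+1·6 = 24
gcd(6,2,2,4,1) = 1

Coefficients: [6, 2, 2, 4, 1]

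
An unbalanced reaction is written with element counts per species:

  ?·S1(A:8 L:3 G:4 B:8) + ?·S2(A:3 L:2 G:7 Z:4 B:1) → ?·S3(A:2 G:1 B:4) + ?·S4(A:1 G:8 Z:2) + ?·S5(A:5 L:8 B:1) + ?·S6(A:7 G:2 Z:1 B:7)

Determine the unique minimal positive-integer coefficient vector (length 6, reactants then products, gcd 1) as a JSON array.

A: 6·8+3·3 = 57 | 5·2+4·1+3·5+4·7 = 57
L: 6·3+3·2 = 24 | 5·0+4·0+3·8+4·0 = 24
G: 6·4+3·7 = 45 | 5·1+4·8+3·0+4·2 = 45
Z: 6·0+3·4 = 12 | 5·0+4·2+3·0+4·1 = 12
B: 6·8+3·1 = 51 | 5·4+4·0+3·1+4·7 = 51
gcd(6,3,5,4,3,4) = 1

Coefficients: [6, 3, 5, 4, 3, 4]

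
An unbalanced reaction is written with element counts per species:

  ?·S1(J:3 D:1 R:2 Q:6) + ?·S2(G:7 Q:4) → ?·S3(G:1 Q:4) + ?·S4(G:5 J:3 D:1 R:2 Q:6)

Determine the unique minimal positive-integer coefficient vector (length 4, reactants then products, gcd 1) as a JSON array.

G: 6·0+5·7 = 35 | 5·1+6·5 = 35
J: 6·3+5·0 = 18 | 5·0+6·3 = 18
D: 6·1+5·0 = 6 | 5·0+6·1 = 6
R: 6·2+5·0 = 12 | 5·0+6·2 = 12
Q: 6·6+5·4 = 56 | 5·4+6·6 = 56
gcd(6,5,5,6) = 1

Coefficients: [6, 5, 5, 6]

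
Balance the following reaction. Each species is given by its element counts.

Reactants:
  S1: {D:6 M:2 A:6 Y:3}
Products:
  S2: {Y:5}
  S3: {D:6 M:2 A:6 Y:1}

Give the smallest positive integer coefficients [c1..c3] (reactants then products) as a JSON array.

Coefficients: [5, 2, 5]

D: 5·6 = 30 | 2·0+5·6 = 30
M: 5·2 = 10 | 2·0+5·2 = 10
A: 5·6 = 30 | 2·0+5·6 = 30
Y: 5·3 = 15 | 2·5+5·1 = 15
gcd(5,2,5) = 1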